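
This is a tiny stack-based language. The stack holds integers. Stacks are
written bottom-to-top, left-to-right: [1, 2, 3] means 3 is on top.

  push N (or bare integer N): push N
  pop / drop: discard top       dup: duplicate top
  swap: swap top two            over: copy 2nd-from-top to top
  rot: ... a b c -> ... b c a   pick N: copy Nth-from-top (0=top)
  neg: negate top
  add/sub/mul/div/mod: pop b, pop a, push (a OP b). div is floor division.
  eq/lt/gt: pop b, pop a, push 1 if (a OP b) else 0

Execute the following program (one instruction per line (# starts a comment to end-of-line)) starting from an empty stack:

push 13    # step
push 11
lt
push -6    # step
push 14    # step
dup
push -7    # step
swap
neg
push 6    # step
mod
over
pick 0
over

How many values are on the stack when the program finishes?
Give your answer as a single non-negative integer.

After 'push 13': stack = [13] (depth 1)
After 'push 11': stack = [13, 11] (depth 2)
After 'lt': stack = [0] (depth 1)
After 'push -6': stack = [0, -6] (depth 2)
After 'push 14': stack = [0, -6, 14] (depth 3)
After 'dup': stack = [0, -6, 14, 14] (depth 4)
After 'push -7': stack = [0, -6, 14, 14, -7] (depth 5)
After 'swap': stack = [0, -6, 14, -7, 14] (depth 5)
After 'neg': stack = [0, -6, 14, -7, -14] (depth 5)
After 'push 6': stack = [0, -6, 14, -7, -14, 6] (depth 6)
After 'mod': stack = [0, -6, 14, -7, 4] (depth 5)
After 'over': stack = [0, -6, 14, -7, 4, -7] (depth 6)
After 'pick 0': stack = [0, -6, 14, -7, 4, -7, -7] (depth 7)
After 'over': stack = [0, -6, 14, -7, 4, -7, -7, -7] (depth 8)

Answer: 8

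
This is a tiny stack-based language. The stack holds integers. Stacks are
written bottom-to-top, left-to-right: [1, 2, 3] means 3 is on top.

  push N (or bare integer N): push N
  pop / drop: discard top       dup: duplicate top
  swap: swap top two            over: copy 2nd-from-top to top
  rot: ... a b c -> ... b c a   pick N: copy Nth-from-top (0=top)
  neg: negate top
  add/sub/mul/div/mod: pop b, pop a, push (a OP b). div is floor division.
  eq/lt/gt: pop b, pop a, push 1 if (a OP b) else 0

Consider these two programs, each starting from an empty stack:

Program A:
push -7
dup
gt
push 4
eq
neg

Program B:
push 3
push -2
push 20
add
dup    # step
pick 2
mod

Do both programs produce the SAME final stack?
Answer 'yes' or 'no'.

Program A trace:
  After 'push -7': [-7]
  After 'dup': [-7, -7]
  After 'gt': [0]
  After 'push 4': [0, 4]
  After 'eq': [0]
  After 'neg': [0]
Program A final stack: [0]

Program B trace:
  After 'push 3': [3]
  After 'push -2': [3, -2]
  After 'push 20': [3, -2, 20]
  After 'add': [3, 18]
  After 'dup': [3, 18, 18]
  After 'pick 2': [3, 18, 18, 3]
  After 'mod': [3, 18, 0]
Program B final stack: [3, 18, 0]
Same: no

Answer: no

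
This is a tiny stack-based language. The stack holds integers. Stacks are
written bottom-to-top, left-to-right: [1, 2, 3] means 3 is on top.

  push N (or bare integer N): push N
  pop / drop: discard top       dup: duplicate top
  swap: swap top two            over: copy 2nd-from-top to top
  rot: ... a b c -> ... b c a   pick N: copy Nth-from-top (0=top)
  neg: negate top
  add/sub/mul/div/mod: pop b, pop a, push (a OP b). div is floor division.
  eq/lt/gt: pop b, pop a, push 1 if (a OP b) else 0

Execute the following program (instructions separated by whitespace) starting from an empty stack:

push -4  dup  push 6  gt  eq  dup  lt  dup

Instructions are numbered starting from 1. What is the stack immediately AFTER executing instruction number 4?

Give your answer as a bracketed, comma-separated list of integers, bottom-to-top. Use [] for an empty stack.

Step 1 ('push -4'): [-4]
Step 2 ('dup'): [-4, -4]
Step 3 ('push 6'): [-4, -4, 6]
Step 4 ('gt'): [-4, 0]

Answer: [-4, 0]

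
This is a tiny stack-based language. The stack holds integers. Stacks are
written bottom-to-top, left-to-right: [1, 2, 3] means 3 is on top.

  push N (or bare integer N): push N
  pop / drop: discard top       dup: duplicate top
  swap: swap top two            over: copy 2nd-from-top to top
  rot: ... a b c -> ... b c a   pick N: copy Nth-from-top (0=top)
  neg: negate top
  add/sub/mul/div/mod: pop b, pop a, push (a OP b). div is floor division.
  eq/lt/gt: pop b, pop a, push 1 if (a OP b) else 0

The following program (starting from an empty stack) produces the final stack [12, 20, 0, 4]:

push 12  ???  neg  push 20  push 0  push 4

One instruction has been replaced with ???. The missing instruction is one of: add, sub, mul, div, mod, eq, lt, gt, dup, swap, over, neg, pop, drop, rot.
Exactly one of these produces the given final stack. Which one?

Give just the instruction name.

Stack before ???: [12]
Stack after ???:  [-12]
The instruction that transforms [12] -> [-12] is: neg

Answer: neg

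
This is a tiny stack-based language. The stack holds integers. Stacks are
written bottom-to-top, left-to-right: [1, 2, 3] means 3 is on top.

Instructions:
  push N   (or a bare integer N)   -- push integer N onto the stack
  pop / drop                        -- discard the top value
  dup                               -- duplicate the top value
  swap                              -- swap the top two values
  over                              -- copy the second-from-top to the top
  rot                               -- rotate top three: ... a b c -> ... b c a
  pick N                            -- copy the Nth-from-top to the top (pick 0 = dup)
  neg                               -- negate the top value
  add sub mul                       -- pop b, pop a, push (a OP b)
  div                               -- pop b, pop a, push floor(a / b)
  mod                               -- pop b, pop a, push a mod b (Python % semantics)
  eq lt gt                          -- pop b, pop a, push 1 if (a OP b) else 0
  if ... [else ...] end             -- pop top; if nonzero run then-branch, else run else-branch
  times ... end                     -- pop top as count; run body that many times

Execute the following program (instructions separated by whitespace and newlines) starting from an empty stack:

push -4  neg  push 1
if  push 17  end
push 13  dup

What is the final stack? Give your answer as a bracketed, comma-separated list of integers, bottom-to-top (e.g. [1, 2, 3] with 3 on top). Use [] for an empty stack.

After 'push -4': [-4]
After 'neg': [4]
After 'push 1': [4, 1]
After 'if': [4]
After 'push 17': [4, 17]
After 'push 13': [4, 17, 13]
After 'dup': [4, 17, 13, 13]

Answer: [4, 17, 13, 13]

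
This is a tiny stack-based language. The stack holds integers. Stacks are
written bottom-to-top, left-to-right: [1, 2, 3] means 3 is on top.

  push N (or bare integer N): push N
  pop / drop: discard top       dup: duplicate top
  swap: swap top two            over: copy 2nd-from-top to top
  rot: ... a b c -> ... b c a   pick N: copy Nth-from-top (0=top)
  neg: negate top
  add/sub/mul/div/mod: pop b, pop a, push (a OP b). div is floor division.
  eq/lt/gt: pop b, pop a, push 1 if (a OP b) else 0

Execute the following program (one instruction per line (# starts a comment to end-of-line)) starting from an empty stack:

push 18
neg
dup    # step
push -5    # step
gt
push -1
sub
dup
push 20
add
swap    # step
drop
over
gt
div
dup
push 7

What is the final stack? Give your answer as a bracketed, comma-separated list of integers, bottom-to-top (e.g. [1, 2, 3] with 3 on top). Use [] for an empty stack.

After 'push 18': [18]
After 'neg': [-18]
After 'dup': [-18, -18]
After 'push -5': [-18, -18, -5]
After 'gt': [-18, 0]
After 'push -1': [-18, 0, -1]
After 'sub': [-18, 1]
After 'dup': [-18, 1, 1]
After 'push 20': [-18, 1, 1, 20]
After 'add': [-18, 1, 21]
After 'swap': [-18, 21, 1]
After 'drop': [-18, 21]
After 'over': [-18, 21, -18]
After 'gt': [-18, 1]
After 'div': [-18]
After 'dup': [-18, -18]
After 'push 7': [-18, -18, 7]

Answer: [-18, -18, 7]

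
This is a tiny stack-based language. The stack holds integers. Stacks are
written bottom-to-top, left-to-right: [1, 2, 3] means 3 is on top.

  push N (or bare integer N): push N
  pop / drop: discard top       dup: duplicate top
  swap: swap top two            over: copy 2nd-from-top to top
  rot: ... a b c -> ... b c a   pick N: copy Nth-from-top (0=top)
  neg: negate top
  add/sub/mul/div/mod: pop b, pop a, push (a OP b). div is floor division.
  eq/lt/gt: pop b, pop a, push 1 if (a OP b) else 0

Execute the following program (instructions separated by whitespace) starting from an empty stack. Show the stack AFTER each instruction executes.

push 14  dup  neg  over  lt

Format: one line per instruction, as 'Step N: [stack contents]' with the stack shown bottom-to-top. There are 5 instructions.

Step 1: [14]
Step 2: [14, 14]
Step 3: [14, -14]
Step 4: [14, -14, 14]
Step 5: [14, 1]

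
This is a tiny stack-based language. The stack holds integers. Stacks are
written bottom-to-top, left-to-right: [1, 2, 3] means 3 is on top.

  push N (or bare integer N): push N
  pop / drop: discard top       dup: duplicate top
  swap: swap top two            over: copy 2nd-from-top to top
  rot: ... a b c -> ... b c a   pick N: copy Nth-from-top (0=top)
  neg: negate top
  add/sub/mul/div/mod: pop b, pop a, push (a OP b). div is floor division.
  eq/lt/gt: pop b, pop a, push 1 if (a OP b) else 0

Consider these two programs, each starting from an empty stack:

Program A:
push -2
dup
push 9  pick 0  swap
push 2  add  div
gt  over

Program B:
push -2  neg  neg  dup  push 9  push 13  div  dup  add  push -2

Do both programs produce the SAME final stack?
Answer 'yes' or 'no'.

Answer: no

Derivation:
Program A trace:
  After 'push -2': [-2]
  After 'dup': [-2, -2]
  After 'push 9': [-2, -2, 9]
  After 'pick 0': [-2, -2, 9, 9]
  After 'swap': [-2, -2, 9, 9]
  After 'push 2': [-2, -2, 9, 9, 2]
  After 'add': [-2, -2, 9, 11]
  After 'div': [-2, -2, 0]
  After 'gt': [-2, 0]
  After 'over': [-2, 0, -2]
Program A final stack: [-2, 0, -2]

Program B trace:
  After 'push -2': [-2]
  After 'neg': [2]
  After 'neg': [-2]
  After 'dup': [-2, -2]
  After 'push 9': [-2, -2, 9]
  After 'push 13': [-2, -2, 9, 13]
  After 'div': [-2, -2, 0]
  After 'dup': [-2, -2, 0, 0]
  After 'add': [-2, -2, 0]
  After 'push -2': [-2, -2, 0, -2]
Program B final stack: [-2, -2, 0, -2]
Same: no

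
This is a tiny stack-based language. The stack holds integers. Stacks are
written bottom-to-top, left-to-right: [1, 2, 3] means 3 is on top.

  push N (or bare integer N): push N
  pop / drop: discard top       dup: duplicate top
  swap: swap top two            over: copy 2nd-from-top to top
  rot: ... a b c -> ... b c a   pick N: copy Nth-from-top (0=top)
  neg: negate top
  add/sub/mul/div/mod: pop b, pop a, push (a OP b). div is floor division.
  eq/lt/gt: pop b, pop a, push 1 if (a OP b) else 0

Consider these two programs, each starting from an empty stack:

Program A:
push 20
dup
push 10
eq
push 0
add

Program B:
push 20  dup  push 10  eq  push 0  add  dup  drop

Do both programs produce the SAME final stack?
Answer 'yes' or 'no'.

Program A trace:
  After 'push 20': [20]
  After 'dup': [20, 20]
  After 'push 10': [20, 20, 10]
  After 'eq': [20, 0]
  After 'push 0': [20, 0, 0]
  After 'add': [20, 0]
Program A final stack: [20, 0]

Program B trace:
  After 'push 20': [20]
  After 'dup': [20, 20]
  After 'push 10': [20, 20, 10]
  After 'eq': [20, 0]
  After 'push 0': [20, 0, 0]
  After 'add': [20, 0]
  After 'dup': [20, 0, 0]
  After 'drop': [20, 0]
Program B final stack: [20, 0]
Same: yes

Answer: yes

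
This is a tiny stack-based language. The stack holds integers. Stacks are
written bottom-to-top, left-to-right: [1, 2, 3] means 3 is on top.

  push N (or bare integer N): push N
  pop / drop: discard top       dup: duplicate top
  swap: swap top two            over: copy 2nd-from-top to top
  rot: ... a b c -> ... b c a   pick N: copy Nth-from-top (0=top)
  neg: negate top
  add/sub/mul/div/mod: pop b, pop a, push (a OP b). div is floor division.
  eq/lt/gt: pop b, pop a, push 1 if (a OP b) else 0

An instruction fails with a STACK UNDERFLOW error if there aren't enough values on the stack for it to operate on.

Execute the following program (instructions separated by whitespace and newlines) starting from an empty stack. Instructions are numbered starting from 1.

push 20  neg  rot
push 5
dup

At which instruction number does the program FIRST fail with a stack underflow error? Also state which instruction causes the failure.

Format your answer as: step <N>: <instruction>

Answer: step 3: rot

Derivation:
Step 1 ('push 20'): stack = [20], depth = 1
Step 2 ('neg'): stack = [-20], depth = 1
Step 3 ('rot'): needs 3 value(s) but depth is 1 — STACK UNDERFLOW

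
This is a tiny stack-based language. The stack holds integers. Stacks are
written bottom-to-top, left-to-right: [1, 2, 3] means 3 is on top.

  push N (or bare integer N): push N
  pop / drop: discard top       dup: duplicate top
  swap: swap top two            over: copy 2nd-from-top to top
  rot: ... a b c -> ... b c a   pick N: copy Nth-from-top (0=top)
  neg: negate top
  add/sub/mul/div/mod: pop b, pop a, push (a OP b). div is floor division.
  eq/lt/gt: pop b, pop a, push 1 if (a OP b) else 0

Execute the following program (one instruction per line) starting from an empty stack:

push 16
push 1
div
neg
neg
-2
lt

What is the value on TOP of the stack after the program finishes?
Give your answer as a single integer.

After 'push 16': [16]
After 'push 1': [16, 1]
After 'div': [16]
After 'neg': [-16]
After 'neg': [16]
After 'push -2': [16, -2]
After 'lt': [0]

Answer: 0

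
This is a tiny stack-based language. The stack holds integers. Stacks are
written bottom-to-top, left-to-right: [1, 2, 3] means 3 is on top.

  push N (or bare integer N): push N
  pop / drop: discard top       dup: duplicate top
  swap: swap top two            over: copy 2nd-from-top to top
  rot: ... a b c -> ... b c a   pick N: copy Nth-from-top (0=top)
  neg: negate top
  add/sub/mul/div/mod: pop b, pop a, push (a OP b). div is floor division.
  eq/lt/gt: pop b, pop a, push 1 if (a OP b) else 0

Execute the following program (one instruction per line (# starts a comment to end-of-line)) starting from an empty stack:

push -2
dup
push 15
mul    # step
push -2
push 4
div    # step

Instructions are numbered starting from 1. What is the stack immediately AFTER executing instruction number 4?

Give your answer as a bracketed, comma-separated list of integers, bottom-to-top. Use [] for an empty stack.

Answer: [-2, -30]

Derivation:
Step 1 ('push -2'): [-2]
Step 2 ('dup'): [-2, -2]
Step 3 ('push 15'): [-2, -2, 15]
Step 4 ('mul'): [-2, -30]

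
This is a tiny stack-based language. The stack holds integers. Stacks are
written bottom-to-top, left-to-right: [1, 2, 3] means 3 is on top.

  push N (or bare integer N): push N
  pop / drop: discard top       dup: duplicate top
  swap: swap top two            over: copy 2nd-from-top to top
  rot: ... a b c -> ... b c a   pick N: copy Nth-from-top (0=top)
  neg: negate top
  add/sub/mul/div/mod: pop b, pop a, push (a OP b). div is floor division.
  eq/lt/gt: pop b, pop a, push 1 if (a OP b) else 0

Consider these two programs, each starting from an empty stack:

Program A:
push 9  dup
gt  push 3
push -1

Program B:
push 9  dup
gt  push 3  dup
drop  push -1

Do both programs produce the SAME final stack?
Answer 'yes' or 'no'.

Program A trace:
  After 'push 9': [9]
  After 'dup': [9, 9]
  After 'gt': [0]
  After 'push 3': [0, 3]
  After 'push -1': [0, 3, -1]
Program A final stack: [0, 3, -1]

Program B trace:
  After 'push 9': [9]
  After 'dup': [9, 9]
  After 'gt': [0]
  After 'push 3': [0, 3]
  After 'dup': [0, 3, 3]
  After 'drop': [0, 3]
  After 'push -1': [0, 3, -1]
Program B final stack: [0, 3, -1]
Same: yes

Answer: yes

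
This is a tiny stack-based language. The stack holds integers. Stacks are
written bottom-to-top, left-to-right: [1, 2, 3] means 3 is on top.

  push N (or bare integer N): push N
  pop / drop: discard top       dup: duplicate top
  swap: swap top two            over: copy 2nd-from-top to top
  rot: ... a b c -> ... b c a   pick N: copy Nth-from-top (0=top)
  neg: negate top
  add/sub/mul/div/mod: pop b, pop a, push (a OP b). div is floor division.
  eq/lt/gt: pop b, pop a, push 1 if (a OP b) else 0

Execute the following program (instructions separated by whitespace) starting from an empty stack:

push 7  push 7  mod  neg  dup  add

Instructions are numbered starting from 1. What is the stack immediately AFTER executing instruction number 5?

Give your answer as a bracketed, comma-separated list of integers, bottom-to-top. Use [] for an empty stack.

Step 1 ('push 7'): [7]
Step 2 ('push 7'): [7, 7]
Step 3 ('mod'): [0]
Step 4 ('neg'): [0]
Step 5 ('dup'): [0, 0]

Answer: [0, 0]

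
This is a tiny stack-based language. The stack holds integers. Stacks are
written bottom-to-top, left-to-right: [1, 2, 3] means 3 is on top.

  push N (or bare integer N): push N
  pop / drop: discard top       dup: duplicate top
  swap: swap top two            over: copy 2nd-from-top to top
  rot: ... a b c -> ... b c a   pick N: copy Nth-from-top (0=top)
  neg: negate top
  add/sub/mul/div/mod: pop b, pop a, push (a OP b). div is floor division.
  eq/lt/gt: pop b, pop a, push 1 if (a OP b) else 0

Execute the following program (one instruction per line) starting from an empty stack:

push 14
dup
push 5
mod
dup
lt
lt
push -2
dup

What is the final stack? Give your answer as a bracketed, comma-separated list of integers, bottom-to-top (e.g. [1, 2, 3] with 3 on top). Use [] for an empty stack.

Answer: [0, -2, -2]

Derivation:
After 'push 14': [14]
After 'dup': [14, 14]
After 'push 5': [14, 14, 5]
After 'mod': [14, 4]
After 'dup': [14, 4, 4]
After 'lt': [14, 0]
After 'lt': [0]
After 'push -2': [0, -2]
After 'dup': [0, -2, -2]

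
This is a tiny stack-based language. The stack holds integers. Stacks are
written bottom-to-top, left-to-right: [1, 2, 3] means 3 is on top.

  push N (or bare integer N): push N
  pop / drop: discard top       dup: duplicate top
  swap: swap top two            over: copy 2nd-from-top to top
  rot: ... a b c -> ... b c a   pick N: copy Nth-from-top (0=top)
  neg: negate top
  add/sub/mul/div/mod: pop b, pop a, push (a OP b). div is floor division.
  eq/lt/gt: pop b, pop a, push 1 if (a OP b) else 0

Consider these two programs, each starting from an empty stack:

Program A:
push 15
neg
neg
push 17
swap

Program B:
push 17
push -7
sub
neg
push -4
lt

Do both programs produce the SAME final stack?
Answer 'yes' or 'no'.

Program A trace:
  After 'push 15': [15]
  After 'neg': [-15]
  After 'neg': [15]
  After 'push 17': [15, 17]
  After 'swap': [17, 15]
Program A final stack: [17, 15]

Program B trace:
  After 'push 17': [17]
  After 'push -7': [17, -7]
  After 'sub': [24]
  After 'neg': [-24]
  After 'push -4': [-24, -4]
  After 'lt': [1]
Program B final stack: [1]
Same: no

Answer: no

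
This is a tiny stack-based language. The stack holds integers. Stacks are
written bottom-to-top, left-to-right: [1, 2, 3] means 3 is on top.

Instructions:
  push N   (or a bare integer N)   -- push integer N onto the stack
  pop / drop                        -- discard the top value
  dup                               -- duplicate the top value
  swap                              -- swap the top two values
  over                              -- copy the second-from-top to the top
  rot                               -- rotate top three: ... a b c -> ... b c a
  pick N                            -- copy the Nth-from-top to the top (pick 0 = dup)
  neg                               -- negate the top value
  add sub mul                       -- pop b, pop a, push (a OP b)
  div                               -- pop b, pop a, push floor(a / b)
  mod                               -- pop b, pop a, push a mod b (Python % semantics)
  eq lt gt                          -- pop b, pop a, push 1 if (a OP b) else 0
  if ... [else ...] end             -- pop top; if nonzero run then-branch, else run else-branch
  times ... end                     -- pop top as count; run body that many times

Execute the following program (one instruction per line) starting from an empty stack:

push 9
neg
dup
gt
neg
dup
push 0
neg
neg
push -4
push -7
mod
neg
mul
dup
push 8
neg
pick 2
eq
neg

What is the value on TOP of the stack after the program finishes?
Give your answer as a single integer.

Answer: 0

Derivation:
After 'push 9': [9]
After 'neg': [-9]
After 'dup': [-9, -9]
After 'gt': [0]
After 'neg': [0]
After 'dup': [0, 0]
After 'push 0': [0, 0, 0]
After 'neg': [0, 0, 0]
After 'neg': [0, 0, 0]
After 'push -4': [0, 0, 0, -4]
After 'push -7': [0, 0, 0, -4, -7]
After 'mod': [0, 0, 0, -4]
After 'neg': [0, 0, 0, 4]
After 'mul': [0, 0, 0]
After 'dup': [0, 0, 0, 0]
After 'push 8': [0, 0, 0, 0, 8]
After 'neg': [0, 0, 0, 0, -8]
After 'pick 2': [0, 0, 0, 0, -8, 0]
After 'eq': [0, 0, 0, 0, 0]
After 'neg': [0, 0, 0, 0, 0]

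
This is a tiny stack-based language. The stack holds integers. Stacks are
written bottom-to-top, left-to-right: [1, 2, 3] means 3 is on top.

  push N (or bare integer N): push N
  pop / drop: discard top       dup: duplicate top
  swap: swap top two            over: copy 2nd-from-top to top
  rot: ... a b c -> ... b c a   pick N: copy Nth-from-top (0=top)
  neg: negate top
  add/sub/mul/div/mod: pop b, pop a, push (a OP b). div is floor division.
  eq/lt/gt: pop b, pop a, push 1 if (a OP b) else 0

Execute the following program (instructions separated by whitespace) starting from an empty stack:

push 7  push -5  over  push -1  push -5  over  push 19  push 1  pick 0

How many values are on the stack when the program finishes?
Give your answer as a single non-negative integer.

Answer: 9

Derivation:
After 'push 7': stack = [7] (depth 1)
After 'push -5': stack = [7, -5] (depth 2)
After 'over': stack = [7, -5, 7] (depth 3)
After 'push -1': stack = [7, -5, 7, -1] (depth 4)
After 'push -5': stack = [7, -5, 7, -1, -5] (depth 5)
After 'over': stack = [7, -5, 7, -1, -5, -1] (depth 6)
After 'push 19': stack = [7, -5, 7, -1, -5, -1, 19] (depth 7)
After 'push 1': stack = [7, -5, 7, -1, -5, -1, 19, 1] (depth 8)
After 'pick 0': stack = [7, -5, 7, -1, -5, -1, 19, 1, 1] (depth 9)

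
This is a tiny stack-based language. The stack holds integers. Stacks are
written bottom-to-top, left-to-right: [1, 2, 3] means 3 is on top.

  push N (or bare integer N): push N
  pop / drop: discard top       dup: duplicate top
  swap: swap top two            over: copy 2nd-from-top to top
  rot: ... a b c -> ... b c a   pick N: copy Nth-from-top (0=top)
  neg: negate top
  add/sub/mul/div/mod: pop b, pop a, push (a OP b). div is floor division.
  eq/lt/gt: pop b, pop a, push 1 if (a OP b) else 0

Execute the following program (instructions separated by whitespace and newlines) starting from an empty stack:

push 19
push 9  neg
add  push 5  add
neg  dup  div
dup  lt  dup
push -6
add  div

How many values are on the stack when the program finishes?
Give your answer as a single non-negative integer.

After 'push 19': stack = [19] (depth 1)
After 'push 9': stack = [19, 9] (depth 2)
After 'neg': stack = [19, -9] (depth 2)
After 'add': stack = [10] (depth 1)
After 'push 5': stack = [10, 5] (depth 2)
After 'add': stack = [15] (depth 1)
After 'neg': stack = [-15] (depth 1)
After 'dup': stack = [-15, -15] (depth 2)
After 'div': stack = [1] (depth 1)
After 'dup': stack = [1, 1] (depth 2)
After 'lt': stack = [0] (depth 1)
After 'dup': stack = [0, 0] (depth 2)
After 'push -6': stack = [0, 0, -6] (depth 3)
After 'add': stack = [0, -6] (depth 2)
After 'div': stack = [0] (depth 1)

Answer: 1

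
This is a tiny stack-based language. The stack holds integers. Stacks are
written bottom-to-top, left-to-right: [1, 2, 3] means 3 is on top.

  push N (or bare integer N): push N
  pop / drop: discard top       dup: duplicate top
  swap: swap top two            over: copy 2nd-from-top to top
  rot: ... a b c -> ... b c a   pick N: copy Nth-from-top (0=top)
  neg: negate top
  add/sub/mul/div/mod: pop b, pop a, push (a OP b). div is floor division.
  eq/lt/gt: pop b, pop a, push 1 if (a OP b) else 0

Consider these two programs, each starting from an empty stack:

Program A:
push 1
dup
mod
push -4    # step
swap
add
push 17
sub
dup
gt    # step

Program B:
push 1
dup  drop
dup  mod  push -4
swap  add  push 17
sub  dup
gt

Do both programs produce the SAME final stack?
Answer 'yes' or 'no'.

Answer: yes

Derivation:
Program A trace:
  After 'push 1': [1]
  After 'dup': [1, 1]
  After 'mod': [0]
  After 'push -4': [0, -4]
  After 'swap': [-4, 0]
  After 'add': [-4]
  After 'push 17': [-4, 17]
  After 'sub': [-21]
  After 'dup': [-21, -21]
  After 'gt': [0]
Program A final stack: [0]

Program B trace:
  After 'push 1': [1]
  After 'dup': [1, 1]
  After 'drop': [1]
  After 'dup': [1, 1]
  After 'mod': [0]
  After 'push -4': [0, -4]
  After 'swap': [-4, 0]
  After 'add': [-4]
  After 'push 17': [-4, 17]
  After 'sub': [-21]
  After 'dup': [-21, -21]
  After 'gt': [0]
Program B final stack: [0]
Same: yes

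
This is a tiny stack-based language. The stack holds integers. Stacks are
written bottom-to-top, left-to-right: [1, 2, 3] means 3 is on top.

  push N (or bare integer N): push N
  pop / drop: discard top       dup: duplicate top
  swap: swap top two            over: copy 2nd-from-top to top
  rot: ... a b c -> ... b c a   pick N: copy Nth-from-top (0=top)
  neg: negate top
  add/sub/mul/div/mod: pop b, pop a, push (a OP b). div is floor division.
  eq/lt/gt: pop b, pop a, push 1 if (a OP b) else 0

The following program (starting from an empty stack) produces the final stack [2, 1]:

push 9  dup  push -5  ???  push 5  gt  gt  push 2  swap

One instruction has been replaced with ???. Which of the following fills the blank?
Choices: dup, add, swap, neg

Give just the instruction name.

Stack before ???: [9, 9, -5]
Stack after ???:  [9, 4]
Checking each choice:
  dup: produces [9, 9, 2, 0]
  add: MATCH
  swap: produces [9, 2, 0]
  neg: produces [9, 2, 1]


Answer: add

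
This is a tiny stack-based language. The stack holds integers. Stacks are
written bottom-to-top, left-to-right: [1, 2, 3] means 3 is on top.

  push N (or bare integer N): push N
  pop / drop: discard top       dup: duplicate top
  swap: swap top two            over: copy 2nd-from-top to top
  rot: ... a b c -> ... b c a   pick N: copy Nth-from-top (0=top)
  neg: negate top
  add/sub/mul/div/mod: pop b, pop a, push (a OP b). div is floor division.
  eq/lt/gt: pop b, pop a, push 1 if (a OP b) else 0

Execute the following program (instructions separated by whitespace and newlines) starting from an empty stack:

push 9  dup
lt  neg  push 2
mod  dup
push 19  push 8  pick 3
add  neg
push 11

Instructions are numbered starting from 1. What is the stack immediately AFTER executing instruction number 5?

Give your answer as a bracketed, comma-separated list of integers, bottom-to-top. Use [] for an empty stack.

Step 1 ('push 9'): [9]
Step 2 ('dup'): [9, 9]
Step 3 ('lt'): [0]
Step 4 ('neg'): [0]
Step 5 ('push 2'): [0, 2]

Answer: [0, 2]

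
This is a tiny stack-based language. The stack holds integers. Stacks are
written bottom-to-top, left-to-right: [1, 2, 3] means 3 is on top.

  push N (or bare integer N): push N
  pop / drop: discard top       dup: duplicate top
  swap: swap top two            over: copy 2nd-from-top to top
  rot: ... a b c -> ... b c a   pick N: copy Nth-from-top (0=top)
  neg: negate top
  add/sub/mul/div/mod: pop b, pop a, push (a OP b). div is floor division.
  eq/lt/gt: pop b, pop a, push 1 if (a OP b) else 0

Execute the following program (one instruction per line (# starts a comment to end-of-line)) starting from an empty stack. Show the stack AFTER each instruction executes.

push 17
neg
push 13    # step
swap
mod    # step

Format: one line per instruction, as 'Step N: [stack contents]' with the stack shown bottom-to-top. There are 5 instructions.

Step 1: [17]
Step 2: [-17]
Step 3: [-17, 13]
Step 4: [13, -17]
Step 5: [-4]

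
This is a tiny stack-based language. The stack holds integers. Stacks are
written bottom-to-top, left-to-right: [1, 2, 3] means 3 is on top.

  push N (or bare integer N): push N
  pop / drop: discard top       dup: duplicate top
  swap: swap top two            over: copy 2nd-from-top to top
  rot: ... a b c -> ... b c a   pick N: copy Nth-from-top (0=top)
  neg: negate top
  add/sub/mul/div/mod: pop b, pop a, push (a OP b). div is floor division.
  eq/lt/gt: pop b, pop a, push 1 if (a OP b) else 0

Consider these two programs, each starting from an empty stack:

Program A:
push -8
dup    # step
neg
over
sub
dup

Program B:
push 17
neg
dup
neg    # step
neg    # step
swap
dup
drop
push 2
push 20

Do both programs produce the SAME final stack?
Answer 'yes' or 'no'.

Program A trace:
  After 'push -8': [-8]
  After 'dup': [-8, -8]
  After 'neg': [-8, 8]
  After 'over': [-8, 8, -8]
  After 'sub': [-8, 16]
  After 'dup': [-8, 16, 16]
Program A final stack: [-8, 16, 16]

Program B trace:
  After 'push 17': [17]
  After 'neg': [-17]
  After 'dup': [-17, -17]
  After 'neg': [-17, 17]
  After 'neg': [-17, -17]
  After 'swap': [-17, -17]
  After 'dup': [-17, -17, -17]
  After 'drop': [-17, -17]
  After 'push 2': [-17, -17, 2]
  After 'push 20': [-17, -17, 2, 20]
Program B final stack: [-17, -17, 2, 20]
Same: no

Answer: no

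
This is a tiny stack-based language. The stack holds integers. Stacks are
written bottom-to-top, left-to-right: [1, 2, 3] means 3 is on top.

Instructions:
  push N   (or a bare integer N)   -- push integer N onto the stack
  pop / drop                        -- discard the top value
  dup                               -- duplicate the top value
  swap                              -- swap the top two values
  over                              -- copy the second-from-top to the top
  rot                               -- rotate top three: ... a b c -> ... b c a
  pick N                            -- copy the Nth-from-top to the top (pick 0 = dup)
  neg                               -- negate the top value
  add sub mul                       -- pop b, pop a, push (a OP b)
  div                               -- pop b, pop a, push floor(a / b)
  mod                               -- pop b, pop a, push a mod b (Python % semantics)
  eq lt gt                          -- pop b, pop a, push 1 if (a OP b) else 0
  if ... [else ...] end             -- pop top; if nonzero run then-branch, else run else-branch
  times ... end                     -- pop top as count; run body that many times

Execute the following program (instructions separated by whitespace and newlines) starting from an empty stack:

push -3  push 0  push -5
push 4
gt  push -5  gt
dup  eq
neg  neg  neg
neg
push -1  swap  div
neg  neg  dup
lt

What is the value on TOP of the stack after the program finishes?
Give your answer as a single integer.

After 'push -3': [-3]
After 'push 0': [-3, 0]
After 'push -5': [-3, 0, -5]
After 'push 4': [-3, 0, -5, 4]
After 'gt': [-3, 0, 0]
After 'push -5': [-3, 0, 0, -5]
After 'gt': [-3, 0, 1]
After 'dup': [-3, 0, 1, 1]
After 'eq': [-3, 0, 1]
After 'neg': [-3, 0, -1]
After 'neg': [-3, 0, 1]
After 'neg': [-3, 0, -1]
After 'neg': [-3, 0, 1]
After 'push -1': [-3, 0, 1, -1]
After 'swap': [-3, 0, -1, 1]
After 'div': [-3, 0, -1]
After 'neg': [-3, 0, 1]
After 'neg': [-3, 0, -1]
After 'dup': [-3, 0, -1, -1]
After 'lt': [-3, 0, 0]

Answer: 0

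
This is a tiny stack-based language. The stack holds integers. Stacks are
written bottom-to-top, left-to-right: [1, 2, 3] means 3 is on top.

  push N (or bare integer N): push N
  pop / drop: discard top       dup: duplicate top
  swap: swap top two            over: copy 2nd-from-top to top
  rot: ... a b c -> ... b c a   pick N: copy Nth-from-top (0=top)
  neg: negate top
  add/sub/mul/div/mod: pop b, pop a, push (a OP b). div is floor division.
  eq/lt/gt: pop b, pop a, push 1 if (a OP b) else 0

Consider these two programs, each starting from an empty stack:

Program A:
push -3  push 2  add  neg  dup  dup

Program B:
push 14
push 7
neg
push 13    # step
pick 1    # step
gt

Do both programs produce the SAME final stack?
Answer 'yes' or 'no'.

Answer: no

Derivation:
Program A trace:
  After 'push -3': [-3]
  After 'push 2': [-3, 2]
  After 'add': [-1]
  After 'neg': [1]
  After 'dup': [1, 1]
  After 'dup': [1, 1, 1]
Program A final stack: [1, 1, 1]

Program B trace:
  After 'push 14': [14]
  After 'push 7': [14, 7]
  After 'neg': [14, -7]
  After 'push 13': [14, -7, 13]
  After 'pick 1': [14, -7, 13, -7]
  After 'gt': [14, -7, 1]
Program B final stack: [14, -7, 1]
Same: no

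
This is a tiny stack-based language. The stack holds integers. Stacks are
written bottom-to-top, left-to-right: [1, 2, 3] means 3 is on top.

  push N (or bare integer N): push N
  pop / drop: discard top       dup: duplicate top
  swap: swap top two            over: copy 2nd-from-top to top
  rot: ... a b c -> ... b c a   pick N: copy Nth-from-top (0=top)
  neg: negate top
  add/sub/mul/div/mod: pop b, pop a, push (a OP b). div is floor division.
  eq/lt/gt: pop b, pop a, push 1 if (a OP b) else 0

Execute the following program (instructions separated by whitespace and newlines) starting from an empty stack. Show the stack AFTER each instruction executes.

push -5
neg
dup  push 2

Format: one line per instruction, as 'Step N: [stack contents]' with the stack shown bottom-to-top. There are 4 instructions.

Step 1: [-5]
Step 2: [5]
Step 3: [5, 5]
Step 4: [5, 5, 2]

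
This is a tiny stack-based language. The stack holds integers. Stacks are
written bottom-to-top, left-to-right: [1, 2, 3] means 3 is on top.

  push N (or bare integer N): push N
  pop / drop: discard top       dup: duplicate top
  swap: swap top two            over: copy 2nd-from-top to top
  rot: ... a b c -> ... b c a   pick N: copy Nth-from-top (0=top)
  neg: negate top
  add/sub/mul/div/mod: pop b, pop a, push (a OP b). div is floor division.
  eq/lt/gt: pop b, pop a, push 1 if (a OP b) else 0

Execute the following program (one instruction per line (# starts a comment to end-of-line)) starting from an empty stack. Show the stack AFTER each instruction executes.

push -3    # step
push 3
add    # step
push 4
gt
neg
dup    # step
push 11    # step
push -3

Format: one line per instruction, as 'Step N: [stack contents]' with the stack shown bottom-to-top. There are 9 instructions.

Step 1: [-3]
Step 2: [-3, 3]
Step 3: [0]
Step 4: [0, 4]
Step 5: [0]
Step 6: [0]
Step 7: [0, 0]
Step 8: [0, 0, 11]
Step 9: [0, 0, 11, -3]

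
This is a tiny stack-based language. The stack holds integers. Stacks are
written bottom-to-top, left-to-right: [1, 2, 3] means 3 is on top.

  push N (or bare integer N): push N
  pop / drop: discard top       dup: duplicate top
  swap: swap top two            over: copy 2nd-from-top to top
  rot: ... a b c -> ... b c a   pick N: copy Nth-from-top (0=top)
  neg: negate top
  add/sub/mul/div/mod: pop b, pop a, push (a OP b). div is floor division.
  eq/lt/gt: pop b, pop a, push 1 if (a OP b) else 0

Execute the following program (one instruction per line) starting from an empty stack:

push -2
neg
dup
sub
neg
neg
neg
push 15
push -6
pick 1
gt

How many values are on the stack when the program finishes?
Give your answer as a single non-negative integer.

After 'push -2': stack = [-2] (depth 1)
After 'neg': stack = [2] (depth 1)
After 'dup': stack = [2, 2] (depth 2)
After 'sub': stack = [0] (depth 1)
After 'neg': stack = [0] (depth 1)
After 'neg': stack = [0] (depth 1)
After 'neg': stack = [0] (depth 1)
After 'push 15': stack = [0, 15] (depth 2)
After 'push -6': stack = [0, 15, -6] (depth 3)
After 'pick 1': stack = [0, 15, -6, 15] (depth 4)
After 'gt': stack = [0, 15, 0] (depth 3)

Answer: 3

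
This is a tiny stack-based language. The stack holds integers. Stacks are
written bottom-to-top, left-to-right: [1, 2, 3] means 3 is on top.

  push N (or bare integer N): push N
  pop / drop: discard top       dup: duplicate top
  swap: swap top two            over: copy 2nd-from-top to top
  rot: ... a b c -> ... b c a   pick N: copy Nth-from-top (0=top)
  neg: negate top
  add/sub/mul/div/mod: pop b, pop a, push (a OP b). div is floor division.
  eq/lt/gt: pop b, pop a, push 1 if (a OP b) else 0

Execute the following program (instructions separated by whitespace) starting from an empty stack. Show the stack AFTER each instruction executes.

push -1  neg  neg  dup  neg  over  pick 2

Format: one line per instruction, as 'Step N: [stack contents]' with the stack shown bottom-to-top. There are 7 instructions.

Step 1: [-1]
Step 2: [1]
Step 3: [-1]
Step 4: [-1, -1]
Step 5: [-1, 1]
Step 6: [-1, 1, -1]
Step 7: [-1, 1, -1, -1]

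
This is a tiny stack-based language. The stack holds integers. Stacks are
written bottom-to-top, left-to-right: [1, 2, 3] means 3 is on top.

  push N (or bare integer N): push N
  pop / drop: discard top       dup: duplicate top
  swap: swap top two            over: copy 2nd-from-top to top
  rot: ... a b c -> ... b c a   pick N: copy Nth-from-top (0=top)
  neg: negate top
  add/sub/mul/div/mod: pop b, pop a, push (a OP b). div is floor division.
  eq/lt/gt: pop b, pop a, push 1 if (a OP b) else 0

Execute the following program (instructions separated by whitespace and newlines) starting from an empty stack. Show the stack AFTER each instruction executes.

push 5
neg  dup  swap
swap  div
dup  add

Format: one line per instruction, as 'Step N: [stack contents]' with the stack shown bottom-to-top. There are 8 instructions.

Step 1: [5]
Step 2: [-5]
Step 3: [-5, -5]
Step 4: [-5, -5]
Step 5: [-5, -5]
Step 6: [1]
Step 7: [1, 1]
Step 8: [2]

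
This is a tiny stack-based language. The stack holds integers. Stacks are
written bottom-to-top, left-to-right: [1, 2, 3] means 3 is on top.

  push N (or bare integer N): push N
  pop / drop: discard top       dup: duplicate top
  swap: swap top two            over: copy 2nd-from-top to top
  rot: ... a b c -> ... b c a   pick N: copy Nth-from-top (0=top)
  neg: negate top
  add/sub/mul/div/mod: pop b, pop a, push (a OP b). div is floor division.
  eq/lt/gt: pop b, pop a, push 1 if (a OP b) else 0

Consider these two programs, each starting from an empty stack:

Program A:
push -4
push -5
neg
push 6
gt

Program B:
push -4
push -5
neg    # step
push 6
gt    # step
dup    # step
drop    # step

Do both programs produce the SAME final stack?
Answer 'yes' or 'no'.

Program A trace:
  After 'push -4': [-4]
  After 'push -5': [-4, -5]
  After 'neg': [-4, 5]
  After 'push 6': [-4, 5, 6]
  After 'gt': [-4, 0]
Program A final stack: [-4, 0]

Program B trace:
  After 'push -4': [-4]
  After 'push -5': [-4, -5]
  After 'neg': [-4, 5]
  After 'push 6': [-4, 5, 6]
  After 'gt': [-4, 0]
  After 'dup': [-4, 0, 0]
  After 'drop': [-4, 0]
Program B final stack: [-4, 0]
Same: yes

Answer: yes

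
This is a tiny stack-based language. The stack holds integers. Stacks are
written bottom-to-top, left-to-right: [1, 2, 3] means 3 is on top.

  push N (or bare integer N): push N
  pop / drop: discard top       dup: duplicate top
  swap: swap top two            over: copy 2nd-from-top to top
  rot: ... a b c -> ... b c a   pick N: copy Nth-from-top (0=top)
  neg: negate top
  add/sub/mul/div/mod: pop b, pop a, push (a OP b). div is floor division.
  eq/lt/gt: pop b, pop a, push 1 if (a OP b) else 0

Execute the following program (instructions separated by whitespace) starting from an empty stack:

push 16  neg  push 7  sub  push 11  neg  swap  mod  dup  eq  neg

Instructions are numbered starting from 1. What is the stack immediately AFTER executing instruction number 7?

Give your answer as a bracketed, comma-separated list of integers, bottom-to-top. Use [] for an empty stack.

Answer: [-11, -23]

Derivation:
Step 1 ('push 16'): [16]
Step 2 ('neg'): [-16]
Step 3 ('push 7'): [-16, 7]
Step 4 ('sub'): [-23]
Step 5 ('push 11'): [-23, 11]
Step 6 ('neg'): [-23, -11]
Step 7 ('swap'): [-11, -23]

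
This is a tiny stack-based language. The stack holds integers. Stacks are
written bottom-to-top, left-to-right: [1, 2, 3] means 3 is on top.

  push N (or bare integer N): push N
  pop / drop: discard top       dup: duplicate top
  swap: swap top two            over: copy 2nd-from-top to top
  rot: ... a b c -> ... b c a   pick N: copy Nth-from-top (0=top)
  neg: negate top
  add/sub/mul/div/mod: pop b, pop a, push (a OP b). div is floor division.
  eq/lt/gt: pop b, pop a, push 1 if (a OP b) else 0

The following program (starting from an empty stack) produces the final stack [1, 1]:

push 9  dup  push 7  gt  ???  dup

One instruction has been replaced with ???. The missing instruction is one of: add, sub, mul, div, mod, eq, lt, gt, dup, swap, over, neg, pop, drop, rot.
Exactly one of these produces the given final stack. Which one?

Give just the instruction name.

Stack before ???: [9, 1]
Stack after ???:  [1]
The instruction that transforms [9, 1] -> [1] is: gt

Answer: gt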